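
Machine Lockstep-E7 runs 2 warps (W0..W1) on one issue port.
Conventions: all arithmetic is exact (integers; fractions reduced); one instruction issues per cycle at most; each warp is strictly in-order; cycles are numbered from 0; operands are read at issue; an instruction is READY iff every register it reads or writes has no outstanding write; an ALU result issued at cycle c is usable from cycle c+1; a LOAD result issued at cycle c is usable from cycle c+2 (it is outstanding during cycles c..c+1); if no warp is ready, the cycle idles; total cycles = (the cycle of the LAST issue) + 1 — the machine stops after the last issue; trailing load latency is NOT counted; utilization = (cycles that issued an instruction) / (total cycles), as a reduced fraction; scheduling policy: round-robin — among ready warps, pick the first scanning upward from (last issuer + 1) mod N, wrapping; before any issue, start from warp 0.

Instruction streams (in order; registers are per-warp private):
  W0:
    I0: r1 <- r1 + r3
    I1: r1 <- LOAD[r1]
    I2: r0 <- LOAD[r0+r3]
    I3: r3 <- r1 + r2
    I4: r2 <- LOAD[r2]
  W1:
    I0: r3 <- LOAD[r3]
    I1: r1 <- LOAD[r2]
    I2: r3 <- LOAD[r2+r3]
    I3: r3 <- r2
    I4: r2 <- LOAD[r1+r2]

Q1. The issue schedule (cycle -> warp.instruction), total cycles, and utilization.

cycle 0: W0.I0
cycle 1: W1.I0
cycle 2: W0.I1
cycle 3: W1.I1
cycle 4: W0.I2
cycle 5: W1.I2
cycle 6: W0.I3
cycle 7: W1.I3
cycle 8: W0.I4
cycle 9: W1.I4

Answer: 10 cycles, utilization 1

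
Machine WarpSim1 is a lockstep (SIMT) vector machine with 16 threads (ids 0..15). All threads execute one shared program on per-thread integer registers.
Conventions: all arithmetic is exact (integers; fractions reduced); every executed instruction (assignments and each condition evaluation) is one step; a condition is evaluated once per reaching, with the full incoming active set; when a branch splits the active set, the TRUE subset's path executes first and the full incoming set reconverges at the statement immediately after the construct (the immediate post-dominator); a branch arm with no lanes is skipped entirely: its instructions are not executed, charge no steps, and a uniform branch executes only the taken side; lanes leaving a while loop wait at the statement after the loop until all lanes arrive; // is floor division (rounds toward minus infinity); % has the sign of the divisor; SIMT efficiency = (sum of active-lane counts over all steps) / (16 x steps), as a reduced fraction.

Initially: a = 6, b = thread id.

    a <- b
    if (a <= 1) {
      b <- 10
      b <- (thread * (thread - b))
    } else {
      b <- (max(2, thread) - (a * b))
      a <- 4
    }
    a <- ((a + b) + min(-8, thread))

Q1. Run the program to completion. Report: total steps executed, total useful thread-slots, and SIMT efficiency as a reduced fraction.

Answer: 7 steps, 80 useful, 5/7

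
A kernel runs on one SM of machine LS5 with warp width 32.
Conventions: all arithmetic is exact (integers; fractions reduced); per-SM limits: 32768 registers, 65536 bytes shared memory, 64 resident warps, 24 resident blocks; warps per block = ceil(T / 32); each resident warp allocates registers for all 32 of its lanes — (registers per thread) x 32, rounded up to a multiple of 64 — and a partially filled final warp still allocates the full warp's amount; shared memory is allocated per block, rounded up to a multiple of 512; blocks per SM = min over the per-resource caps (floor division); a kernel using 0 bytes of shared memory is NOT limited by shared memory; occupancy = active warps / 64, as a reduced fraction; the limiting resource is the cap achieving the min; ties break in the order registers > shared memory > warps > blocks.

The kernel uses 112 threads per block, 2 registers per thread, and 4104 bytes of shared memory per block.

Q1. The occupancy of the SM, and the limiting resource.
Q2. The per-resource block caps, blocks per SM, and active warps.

Answer: occupancy 7/8, limited by shared memory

registers: 128 blocks
shared memory: 14 blocks
warps: 16 blocks
blocks: 24 blocks

Answer: 14 blocks, 56 active warps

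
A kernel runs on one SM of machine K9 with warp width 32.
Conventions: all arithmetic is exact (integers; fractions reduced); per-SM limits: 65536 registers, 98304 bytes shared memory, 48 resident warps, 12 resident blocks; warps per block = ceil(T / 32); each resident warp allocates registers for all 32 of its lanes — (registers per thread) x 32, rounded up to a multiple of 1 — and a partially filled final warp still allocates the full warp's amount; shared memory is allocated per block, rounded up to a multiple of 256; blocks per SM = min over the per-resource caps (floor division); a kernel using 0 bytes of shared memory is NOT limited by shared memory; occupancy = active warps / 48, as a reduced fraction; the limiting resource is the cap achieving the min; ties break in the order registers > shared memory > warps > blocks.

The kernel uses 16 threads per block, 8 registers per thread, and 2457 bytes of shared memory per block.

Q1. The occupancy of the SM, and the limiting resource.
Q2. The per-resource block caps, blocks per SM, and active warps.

Answer: occupancy 1/4, limited by blocks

registers: 256 blocks
shared memory: 38 blocks
warps: 48 blocks
blocks: 12 blocks

Answer: 12 blocks, 12 active warps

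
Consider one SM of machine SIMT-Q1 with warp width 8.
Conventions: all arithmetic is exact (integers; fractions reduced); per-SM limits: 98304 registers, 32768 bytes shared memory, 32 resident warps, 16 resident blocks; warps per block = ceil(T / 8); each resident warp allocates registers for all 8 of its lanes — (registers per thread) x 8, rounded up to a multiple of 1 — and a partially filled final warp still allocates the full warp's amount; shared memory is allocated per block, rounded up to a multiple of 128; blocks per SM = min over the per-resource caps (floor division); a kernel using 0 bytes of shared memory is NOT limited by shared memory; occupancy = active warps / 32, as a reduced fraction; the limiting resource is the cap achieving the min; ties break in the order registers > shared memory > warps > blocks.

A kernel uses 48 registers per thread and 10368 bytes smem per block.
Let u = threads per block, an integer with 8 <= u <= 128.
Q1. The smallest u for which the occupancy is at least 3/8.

Answer: u = 25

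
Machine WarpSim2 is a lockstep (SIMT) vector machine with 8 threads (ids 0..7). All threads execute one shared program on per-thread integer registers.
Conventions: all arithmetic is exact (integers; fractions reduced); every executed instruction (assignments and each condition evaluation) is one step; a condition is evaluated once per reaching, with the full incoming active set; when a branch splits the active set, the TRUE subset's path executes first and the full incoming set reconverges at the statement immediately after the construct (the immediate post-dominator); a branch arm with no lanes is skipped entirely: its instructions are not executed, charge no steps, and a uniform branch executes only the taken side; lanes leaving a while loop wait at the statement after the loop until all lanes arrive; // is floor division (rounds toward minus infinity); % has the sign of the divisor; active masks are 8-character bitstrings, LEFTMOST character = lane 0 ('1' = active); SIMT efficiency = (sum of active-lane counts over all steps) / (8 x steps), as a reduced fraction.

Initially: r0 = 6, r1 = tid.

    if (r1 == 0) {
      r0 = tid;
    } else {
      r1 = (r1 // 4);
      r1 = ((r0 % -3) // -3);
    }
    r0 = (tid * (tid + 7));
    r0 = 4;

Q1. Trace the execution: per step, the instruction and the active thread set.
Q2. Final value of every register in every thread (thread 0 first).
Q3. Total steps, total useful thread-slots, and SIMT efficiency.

step 0: eval (r1 == 0)               11111111
step 1: r0 <- tid                    10000000
step 2: r1 <- (r1 // 4)              01111111
step 3: r1 <- ((r0 % -3) // -3)      01111111
step 4: r0 <- (tid * (tid + 7))      11111111
step 5: r0 <- 4                      11111111

Answer: 6 steps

r0: 4,4,4,4,4,4,4,4
r1: 0,0,0,0,0,0,0,0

steps = 6; useful = 39; efficiency = 39/48 = 13/16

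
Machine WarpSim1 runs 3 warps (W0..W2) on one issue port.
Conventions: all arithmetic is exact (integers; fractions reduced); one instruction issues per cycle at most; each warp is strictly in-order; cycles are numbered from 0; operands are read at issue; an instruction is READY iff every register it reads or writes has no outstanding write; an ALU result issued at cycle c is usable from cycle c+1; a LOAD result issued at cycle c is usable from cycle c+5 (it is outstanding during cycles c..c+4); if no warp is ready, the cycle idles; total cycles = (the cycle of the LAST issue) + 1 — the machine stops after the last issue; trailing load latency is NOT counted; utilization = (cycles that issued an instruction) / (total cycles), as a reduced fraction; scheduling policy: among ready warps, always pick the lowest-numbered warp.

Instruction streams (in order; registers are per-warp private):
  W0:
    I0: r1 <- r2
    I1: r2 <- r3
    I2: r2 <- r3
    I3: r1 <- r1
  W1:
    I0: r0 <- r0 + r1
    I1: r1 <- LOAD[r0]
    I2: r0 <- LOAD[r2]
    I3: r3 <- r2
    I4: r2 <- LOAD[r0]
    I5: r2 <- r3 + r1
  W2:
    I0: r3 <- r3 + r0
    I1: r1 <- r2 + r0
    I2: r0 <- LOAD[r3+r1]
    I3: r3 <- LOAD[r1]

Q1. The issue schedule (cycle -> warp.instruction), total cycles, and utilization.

cycle 0: W0.I0
cycle 1: W0.I1
cycle 2: W0.I2
cycle 3: W0.I3
cycle 4: W1.I0
cycle 5: W1.I1
cycle 6: W1.I2
cycle 7: W1.I3
cycle 8: W2.I0
cycle 9: W2.I1
cycle 10: W2.I2
cycle 11: W1.I4
cycle 12: W2.I3
cycle 13: idle
cycle 14: idle
cycle 15: idle
cycle 16: W1.I5

Answer: 17 cycles, utilization 14/17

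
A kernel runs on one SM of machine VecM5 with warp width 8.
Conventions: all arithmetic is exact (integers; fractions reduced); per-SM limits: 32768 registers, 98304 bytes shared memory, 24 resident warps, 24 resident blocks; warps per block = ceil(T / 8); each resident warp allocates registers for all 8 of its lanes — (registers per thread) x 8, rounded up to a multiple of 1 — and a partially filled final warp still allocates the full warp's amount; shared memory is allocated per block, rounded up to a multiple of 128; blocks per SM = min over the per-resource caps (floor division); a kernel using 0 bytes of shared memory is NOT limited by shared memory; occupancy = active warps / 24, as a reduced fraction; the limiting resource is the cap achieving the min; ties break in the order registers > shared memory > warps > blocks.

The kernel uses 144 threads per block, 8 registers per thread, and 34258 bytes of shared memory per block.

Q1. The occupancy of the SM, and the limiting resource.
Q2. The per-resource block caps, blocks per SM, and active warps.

Answer: occupancy 3/4, limited by warps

registers: 28 blocks
shared memory: 2 blocks
warps: 1 block
blocks: 24 blocks

Answer: 1 block, 18 active warps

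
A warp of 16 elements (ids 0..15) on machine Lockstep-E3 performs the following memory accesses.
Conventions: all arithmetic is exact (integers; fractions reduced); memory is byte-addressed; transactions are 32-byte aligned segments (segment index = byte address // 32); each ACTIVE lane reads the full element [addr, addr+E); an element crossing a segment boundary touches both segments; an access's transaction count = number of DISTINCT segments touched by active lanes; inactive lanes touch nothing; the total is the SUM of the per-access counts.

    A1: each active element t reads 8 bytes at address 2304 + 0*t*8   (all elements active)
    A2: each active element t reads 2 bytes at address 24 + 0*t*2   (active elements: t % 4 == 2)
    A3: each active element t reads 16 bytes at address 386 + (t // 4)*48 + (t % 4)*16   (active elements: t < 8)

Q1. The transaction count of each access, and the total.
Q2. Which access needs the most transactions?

A1: 1 transaction
A2: 1 transaction
A3: 4 transactions

Answer: 1,1,4; total 6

Answer: A3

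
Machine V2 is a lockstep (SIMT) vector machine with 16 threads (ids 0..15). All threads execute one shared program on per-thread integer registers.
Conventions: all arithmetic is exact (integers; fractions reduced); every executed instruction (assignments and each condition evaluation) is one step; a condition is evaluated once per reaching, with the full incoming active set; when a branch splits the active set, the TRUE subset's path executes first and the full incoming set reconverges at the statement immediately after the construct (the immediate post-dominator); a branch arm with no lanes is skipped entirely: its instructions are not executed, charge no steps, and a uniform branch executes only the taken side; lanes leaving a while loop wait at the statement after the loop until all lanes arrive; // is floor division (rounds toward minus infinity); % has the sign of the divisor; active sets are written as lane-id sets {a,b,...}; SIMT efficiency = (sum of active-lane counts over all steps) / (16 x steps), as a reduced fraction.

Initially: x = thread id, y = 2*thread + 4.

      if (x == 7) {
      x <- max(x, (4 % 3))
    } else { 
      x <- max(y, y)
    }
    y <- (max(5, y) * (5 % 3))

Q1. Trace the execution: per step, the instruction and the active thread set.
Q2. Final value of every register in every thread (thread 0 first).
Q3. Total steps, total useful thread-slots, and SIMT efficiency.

step 0: eval (x == 7)                {0,1,2,3,4,5,6,7,8,9,10,11,12,13,14,15}
step 1: x <- max(x, (4 % 3))         {7}
step 2: x <- max(y, y)               {0,1,2,3,4,5,6,8,9,10,11,12,13,14,15}
step 3: y <- (max(5, y) * (5 % 3))   {0,1,2,3,4,5,6,7,8,9,10,11,12,13,14,15}

Answer: 4 steps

x: 4,6,8,10,12,14,16,7,20,22,24,26,28,30,32,34
y: 10,12,16,20,24,28,32,36,40,44,48,52,56,60,64,68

steps = 4; useful = 48; efficiency = 48/64 = 3/4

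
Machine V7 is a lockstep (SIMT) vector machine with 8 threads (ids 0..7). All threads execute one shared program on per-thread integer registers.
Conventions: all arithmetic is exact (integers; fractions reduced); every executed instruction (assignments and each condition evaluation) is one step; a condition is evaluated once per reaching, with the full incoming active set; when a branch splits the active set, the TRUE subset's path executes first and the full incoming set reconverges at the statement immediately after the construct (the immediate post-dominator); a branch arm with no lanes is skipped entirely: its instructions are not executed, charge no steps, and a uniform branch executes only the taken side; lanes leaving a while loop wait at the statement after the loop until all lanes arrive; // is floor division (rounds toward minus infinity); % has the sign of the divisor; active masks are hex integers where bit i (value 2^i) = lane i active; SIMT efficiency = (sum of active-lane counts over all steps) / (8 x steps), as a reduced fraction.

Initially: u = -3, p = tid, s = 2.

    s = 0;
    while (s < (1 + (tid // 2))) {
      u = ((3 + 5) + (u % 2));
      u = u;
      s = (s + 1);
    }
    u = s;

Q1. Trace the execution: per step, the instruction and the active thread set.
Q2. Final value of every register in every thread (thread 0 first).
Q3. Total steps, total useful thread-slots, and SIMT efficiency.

step 0: s <- 0                       0xff
step 1: eval (s < (1 + (tid // 2)))  0xff
step 2: u <- ((3 + 5) + (u % 2))     0xff
step 3: u <- u                       0xff
step 4: s <- (s + 1)                 0xff
step 5: eval (s < (1 + (tid // 2)))  0xff
step 6: u <- ((3 + 5) + (u % 2))     0xfc
step 7: u <- u                       0xfc
step 8: s <- (s + 1)                 0xfc
step 9: eval (s < (1 + (tid // 2)))  0xfc
step 10: u <- ((3 + 5) + (u % 2))     0xf0
step 11: u <- u                       0xf0
step 12: s <- (s + 1)                 0xf0
step 13: eval (s < (1 + (tid // 2)))  0xf0
step 14: u <- ((3 + 5) + (u % 2))     0xc0
step 15: u <- u                       0xc0
step 16: s <- (s + 1)                 0xc0
step 17: eval (s < (1 + (tid // 2)))  0xc0
step 18: u <- s                       0xff

Answer: 19 steps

u: 1,1,2,2,3,3,4,4
p: 0,1,2,3,4,5,6,7
s: 1,1,2,2,3,3,4,4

steps = 19; useful = 104; efficiency = 104/152 = 13/19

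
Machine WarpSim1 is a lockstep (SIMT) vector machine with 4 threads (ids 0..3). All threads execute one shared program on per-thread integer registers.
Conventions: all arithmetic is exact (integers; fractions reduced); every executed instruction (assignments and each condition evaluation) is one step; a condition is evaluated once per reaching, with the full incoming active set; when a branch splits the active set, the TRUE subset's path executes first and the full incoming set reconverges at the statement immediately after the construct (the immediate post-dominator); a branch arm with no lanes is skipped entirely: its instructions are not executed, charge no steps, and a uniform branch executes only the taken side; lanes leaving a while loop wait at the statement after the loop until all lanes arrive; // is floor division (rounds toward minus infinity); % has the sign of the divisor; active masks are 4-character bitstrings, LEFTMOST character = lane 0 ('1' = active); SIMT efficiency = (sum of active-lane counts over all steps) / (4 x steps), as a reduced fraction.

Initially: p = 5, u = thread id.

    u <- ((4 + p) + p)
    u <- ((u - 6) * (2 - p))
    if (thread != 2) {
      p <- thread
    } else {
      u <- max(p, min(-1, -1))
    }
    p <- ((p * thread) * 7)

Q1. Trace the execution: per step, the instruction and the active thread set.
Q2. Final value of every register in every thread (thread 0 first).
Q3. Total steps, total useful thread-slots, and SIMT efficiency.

step 0: u <- ((4 + p) + p)           1111
step 1: u <- ((u - 6) * (2 - p))     1111
step 2: eval (thread != 2)           1111
step 3: p <- thread                  1101
step 4: u <- max(p, min(-1, -1))     0010
step 5: p <- ((p * thread) * 7)      1111

Answer: 6 steps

p: 0,7,70,63
u: -24,-24,5,-24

steps = 6; useful = 20; efficiency = 20/24 = 5/6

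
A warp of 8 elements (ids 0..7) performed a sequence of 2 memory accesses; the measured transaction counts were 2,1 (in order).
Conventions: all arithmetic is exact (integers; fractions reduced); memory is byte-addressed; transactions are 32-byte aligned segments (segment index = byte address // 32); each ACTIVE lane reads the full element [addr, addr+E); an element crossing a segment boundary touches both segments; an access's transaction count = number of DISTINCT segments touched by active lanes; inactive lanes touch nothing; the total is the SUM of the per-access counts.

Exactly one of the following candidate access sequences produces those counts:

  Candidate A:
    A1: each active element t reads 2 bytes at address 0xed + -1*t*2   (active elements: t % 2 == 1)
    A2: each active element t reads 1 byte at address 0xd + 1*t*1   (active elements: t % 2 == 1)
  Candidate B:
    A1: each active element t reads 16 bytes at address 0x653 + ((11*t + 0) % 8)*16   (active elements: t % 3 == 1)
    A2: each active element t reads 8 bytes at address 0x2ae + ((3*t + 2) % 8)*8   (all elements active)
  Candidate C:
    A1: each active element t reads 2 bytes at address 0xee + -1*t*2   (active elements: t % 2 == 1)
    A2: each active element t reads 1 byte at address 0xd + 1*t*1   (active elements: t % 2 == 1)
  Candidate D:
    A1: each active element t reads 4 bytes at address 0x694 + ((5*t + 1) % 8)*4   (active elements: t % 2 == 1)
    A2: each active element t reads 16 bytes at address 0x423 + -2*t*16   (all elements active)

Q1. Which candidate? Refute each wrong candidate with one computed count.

B: A2 gives 3 transactions, not 1
C: A1 gives 1 transaction, not 2
D: A2 gives 8 transactions, not 1
A: all counts match (2,1)

Answer: A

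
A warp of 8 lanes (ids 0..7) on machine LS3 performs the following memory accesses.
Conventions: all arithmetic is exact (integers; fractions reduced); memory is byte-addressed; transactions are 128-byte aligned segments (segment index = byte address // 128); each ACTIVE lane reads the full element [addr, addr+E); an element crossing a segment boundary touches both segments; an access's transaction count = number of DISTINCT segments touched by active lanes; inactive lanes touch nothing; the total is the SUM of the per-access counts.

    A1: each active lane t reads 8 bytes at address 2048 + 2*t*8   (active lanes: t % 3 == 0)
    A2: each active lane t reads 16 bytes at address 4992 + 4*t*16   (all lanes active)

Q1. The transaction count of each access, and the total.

A1: 1 transaction
A2: 4 transactions

Answer: 1,4; total 5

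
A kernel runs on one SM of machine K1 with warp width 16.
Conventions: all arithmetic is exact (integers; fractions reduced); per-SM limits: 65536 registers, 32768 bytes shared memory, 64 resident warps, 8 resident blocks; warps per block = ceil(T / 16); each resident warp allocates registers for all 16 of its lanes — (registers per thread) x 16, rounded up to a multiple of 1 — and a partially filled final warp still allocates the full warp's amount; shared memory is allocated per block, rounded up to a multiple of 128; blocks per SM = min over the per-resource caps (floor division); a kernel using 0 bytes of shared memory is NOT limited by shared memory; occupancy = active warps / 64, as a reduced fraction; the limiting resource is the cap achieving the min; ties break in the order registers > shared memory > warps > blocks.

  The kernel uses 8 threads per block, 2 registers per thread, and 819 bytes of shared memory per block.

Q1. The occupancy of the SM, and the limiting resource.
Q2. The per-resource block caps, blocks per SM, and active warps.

Answer: occupancy 1/8, limited by blocks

registers: 2048 blocks
shared memory: 36 blocks
warps: 64 blocks
blocks: 8 blocks

Answer: 8 blocks, 8 active warps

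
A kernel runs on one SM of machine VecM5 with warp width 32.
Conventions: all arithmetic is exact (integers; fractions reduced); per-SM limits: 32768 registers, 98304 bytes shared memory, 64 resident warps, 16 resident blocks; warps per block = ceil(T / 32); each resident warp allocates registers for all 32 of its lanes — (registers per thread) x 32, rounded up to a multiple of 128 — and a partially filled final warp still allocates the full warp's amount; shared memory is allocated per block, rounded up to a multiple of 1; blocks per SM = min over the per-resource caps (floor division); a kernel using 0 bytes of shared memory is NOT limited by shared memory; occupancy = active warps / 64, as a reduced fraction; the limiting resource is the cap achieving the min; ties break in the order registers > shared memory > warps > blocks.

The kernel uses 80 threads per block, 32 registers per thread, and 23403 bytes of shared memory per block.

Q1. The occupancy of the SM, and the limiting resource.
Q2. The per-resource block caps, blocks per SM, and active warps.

Answer: occupancy 3/16, limited by shared memory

registers: 10 blocks
shared memory: 4 blocks
warps: 21 blocks
blocks: 16 blocks

Answer: 4 blocks, 12 active warps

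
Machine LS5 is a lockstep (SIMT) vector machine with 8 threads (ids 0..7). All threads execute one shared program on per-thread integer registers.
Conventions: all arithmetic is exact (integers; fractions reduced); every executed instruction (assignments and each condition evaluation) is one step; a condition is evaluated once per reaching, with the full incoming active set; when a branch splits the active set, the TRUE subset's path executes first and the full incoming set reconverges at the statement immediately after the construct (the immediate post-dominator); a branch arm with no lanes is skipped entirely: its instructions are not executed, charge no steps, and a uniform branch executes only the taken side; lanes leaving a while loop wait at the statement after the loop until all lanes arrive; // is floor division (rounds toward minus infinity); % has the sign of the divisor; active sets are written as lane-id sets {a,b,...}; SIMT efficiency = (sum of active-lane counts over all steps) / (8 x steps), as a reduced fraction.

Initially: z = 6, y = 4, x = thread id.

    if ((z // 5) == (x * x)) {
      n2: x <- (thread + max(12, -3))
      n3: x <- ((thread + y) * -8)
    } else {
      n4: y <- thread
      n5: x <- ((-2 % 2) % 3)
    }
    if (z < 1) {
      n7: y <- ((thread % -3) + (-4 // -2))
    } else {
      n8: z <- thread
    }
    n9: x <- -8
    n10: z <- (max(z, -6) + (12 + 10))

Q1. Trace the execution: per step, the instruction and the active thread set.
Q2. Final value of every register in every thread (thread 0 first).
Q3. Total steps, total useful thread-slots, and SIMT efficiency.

step 0: eval ((z // 5) == (x * x))   {0,1,2,3,4,5,6,7}
step 1: x <- (thread + max(12, -3))  {1}
step 2: x <- ((thread + y) * -8)     {1}
step 3: y <- thread                  {0,2,3,4,5,6,7}
step 4: x <- ((-2 % 2) % 3)          {0,2,3,4,5,6,7}
step 5: eval (z < 1)                 {0,1,2,3,4,5,6,7}
step 6: z <- thread                  {0,1,2,3,4,5,6,7}
step 7: x <- -8                      {0,1,2,3,4,5,6,7}
step 8: z <- (max(z, -6) + (12 + 10)) {0,1,2,3,4,5,6,7}

Answer: 9 steps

z: 22,23,24,25,26,27,28,29
y: 0,4,2,3,4,5,6,7
x: -8,-8,-8,-8,-8,-8,-8,-8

steps = 9; useful = 56; efficiency = 56/72 = 7/9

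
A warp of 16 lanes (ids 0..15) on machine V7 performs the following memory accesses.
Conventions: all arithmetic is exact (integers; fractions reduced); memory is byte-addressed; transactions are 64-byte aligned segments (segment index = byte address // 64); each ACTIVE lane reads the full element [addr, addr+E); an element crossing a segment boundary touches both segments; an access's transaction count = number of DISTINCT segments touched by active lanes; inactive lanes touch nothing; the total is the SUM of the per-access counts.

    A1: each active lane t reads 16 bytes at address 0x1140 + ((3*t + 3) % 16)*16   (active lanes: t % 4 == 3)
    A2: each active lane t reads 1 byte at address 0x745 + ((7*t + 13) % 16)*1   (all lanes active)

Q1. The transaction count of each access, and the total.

A1: 4 transactions
A2: 1 transaction

Answer: 4,1; total 5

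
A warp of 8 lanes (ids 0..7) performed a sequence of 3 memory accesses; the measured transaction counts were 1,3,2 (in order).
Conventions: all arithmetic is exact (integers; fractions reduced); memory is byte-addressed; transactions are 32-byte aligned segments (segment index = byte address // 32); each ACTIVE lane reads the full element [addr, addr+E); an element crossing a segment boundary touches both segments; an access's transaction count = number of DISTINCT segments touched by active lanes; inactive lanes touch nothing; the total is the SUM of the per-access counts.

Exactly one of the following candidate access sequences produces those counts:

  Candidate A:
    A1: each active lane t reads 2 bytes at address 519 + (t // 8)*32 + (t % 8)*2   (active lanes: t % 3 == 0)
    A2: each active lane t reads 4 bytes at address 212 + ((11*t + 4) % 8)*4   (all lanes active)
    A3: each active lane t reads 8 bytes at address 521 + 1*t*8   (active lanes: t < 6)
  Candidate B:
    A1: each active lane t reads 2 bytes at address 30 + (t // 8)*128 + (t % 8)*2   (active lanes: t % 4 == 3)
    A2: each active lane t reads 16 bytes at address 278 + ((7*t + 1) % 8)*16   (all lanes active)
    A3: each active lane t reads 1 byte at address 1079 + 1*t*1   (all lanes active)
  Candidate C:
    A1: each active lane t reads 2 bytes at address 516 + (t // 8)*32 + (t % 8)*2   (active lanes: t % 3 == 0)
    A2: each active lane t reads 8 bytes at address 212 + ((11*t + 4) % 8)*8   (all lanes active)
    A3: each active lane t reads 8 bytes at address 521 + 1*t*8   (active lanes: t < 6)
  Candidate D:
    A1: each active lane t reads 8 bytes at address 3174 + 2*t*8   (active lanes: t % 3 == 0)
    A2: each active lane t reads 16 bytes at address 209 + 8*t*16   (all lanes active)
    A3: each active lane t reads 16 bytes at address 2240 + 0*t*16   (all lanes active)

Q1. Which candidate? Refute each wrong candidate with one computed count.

A: A2 gives 2 transactions, not 3
B: A2 gives 5 transactions, not 3
D: A1 gives 3 transactions, not 1
C: all counts match (1,3,2)

Answer: C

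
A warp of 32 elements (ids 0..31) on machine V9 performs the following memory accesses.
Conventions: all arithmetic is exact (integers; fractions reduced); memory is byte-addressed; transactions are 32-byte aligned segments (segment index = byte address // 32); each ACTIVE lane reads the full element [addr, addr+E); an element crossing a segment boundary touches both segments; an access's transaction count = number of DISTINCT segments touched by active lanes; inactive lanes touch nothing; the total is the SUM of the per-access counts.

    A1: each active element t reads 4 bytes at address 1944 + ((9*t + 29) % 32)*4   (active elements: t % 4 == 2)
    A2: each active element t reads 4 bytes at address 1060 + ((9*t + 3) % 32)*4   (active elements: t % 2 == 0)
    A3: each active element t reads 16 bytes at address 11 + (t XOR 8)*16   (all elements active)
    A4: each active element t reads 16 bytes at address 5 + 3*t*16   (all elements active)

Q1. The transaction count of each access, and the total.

A1: 4 transactions
A2: 5 transactions
A3: 17 transactions
A4: 48 transactions

Answer: 4,5,17,48; total 74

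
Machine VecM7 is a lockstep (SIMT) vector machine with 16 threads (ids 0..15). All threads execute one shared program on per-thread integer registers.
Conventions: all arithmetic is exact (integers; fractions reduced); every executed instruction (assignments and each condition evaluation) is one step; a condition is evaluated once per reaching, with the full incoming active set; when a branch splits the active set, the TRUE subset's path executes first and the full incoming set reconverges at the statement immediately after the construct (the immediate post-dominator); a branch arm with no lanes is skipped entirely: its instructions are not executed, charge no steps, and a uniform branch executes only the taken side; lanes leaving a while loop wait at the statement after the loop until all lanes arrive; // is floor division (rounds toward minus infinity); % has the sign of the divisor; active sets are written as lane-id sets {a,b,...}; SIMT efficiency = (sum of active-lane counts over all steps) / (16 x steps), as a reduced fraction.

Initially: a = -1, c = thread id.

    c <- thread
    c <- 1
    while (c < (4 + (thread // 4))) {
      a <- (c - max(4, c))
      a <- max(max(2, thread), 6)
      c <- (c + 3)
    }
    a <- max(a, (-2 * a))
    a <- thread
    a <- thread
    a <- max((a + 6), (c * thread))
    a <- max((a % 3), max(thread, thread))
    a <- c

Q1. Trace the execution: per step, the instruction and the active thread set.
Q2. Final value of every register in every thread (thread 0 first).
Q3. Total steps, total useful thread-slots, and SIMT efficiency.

step 0: c <- thread                  {0,1,2,3,4,5,6,7,8,9,10,11,12,13,14,15}
step 1: c <- 1                       {0,1,2,3,4,5,6,7,8,9,10,11,12,13,14,15}
step 2: eval (c < (4 + (thread // 4))) {0,1,2,3,4,5,6,7,8,9,10,11,12,13,14,15}
step 3: a <- (c - max(4, c))         {0,1,2,3,4,5,6,7,8,9,10,11,12,13,14,15}
step 4: a <- max(max(2, thread), 6)  {0,1,2,3,4,5,6,7,8,9,10,11,12,13,14,15}
step 5: c <- (c + 3)                 {0,1,2,3,4,5,6,7,8,9,10,11,12,13,14,15}
step 6: eval (c < (4 + (thread // 4))) {0,1,2,3,4,5,6,7,8,9,10,11,12,13,14,15}
step 7: a <- (c - max(4, c))         {4,5,6,7,8,9,10,11,12,13,14,15}
step 8: a <- max(max(2, thread), 6)  {4,5,6,7,8,9,10,11,12,13,14,15}
step 9: c <- (c + 3)                 {4,5,6,7,8,9,10,11,12,13,14,15}
step 10: eval (c < (4 + (thread // 4))) {4,5,6,7,8,9,10,11,12,13,14,15}
step 11: a <- max(a, (-2 * a))        {0,1,2,3,4,5,6,7,8,9,10,11,12,13,14,15}
step 12: a <- thread                  {0,1,2,3,4,5,6,7,8,9,10,11,12,13,14,15}
step 13: a <- thread                  {0,1,2,3,4,5,6,7,8,9,10,11,12,13,14,15}
step 14: a <- max((a + 6), (c * thread)) {0,1,2,3,4,5,6,7,8,9,10,11,12,13,14,15}
step 15: a <- max((a % 3), max(thread, thread)) {0,1,2,3,4,5,6,7,8,9,10,11,12,13,14,15}
step 16: a <- c                       {0,1,2,3,4,5,6,7,8,9,10,11,12,13,14,15}

Answer: 17 steps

a: 4,4,4,4,7,7,7,7,7,7,7,7,7,7,7,7
c: 4,4,4,4,7,7,7,7,7,7,7,7,7,7,7,7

steps = 17; useful = 256; efficiency = 256/272 = 16/17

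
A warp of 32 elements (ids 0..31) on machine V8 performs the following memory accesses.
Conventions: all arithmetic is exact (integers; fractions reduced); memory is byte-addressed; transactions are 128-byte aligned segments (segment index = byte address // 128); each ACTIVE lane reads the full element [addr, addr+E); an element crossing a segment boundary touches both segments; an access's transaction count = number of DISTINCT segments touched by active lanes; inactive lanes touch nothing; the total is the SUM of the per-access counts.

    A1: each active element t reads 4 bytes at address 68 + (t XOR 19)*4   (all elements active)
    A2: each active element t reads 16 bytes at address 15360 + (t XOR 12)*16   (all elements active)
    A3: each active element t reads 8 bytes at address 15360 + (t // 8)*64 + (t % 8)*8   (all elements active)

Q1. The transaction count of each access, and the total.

A1: 2 transactions
A2: 4 transactions
A3: 2 transactions

Answer: 2,4,2; total 8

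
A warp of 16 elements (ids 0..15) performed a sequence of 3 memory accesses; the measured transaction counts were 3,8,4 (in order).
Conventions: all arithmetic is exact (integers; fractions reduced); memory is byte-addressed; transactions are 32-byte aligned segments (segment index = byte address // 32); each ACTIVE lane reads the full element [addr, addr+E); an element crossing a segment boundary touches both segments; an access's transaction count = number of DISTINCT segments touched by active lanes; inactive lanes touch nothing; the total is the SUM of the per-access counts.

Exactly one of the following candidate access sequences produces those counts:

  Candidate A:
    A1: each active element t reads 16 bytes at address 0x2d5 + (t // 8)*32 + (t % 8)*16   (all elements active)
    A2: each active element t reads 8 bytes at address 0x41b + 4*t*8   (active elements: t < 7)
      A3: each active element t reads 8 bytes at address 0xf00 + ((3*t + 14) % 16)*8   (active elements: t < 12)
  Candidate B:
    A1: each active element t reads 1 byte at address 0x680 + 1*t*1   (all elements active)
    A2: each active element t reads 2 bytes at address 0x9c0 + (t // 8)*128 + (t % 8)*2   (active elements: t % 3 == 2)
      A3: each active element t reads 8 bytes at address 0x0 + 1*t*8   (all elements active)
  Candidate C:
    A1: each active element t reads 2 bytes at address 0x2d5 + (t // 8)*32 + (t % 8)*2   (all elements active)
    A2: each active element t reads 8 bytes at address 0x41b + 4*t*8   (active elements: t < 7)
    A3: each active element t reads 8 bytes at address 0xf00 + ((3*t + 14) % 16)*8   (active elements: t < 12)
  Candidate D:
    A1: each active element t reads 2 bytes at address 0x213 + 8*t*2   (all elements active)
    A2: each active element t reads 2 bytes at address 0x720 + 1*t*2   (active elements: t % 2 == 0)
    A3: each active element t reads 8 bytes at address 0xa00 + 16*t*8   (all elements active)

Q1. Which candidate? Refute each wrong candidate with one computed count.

A: A1 gives 6 transactions, not 3
B: A1 gives 1 transaction, not 3
D: A1 gives 9 transactions, not 3
C: all counts match (3,8,4)

Answer: C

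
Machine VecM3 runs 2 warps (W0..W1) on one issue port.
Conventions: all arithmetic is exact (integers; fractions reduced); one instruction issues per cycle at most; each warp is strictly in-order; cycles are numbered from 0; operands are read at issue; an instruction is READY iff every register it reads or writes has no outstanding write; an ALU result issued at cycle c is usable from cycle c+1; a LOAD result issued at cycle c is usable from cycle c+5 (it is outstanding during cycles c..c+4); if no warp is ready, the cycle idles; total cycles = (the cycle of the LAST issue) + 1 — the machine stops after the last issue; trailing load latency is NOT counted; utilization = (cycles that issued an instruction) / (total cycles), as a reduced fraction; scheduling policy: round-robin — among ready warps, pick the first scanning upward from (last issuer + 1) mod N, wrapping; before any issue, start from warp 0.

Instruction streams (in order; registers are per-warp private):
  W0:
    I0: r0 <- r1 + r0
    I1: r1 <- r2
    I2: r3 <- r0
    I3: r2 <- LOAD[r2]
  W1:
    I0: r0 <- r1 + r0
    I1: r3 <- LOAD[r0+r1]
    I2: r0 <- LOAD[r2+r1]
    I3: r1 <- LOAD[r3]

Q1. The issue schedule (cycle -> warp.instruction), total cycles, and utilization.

cycle 0: W0.I0
cycle 1: W1.I0
cycle 2: W0.I1
cycle 3: W1.I1
cycle 4: W0.I2
cycle 5: W1.I2
cycle 6: W0.I3
cycle 7: idle
cycle 8: W1.I3

Answer: 9 cycles, utilization 8/9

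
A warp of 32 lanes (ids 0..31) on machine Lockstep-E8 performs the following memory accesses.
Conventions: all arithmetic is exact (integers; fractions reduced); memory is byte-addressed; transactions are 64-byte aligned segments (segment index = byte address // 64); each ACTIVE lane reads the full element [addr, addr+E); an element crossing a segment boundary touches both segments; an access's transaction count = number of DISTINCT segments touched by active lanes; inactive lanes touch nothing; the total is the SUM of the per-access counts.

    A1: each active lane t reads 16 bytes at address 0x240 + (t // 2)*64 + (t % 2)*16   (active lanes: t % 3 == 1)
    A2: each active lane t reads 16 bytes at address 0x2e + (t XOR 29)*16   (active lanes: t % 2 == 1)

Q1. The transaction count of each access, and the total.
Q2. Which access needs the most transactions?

A1: 11 transactions
A2: 9 transactions

Answer: 11,9; total 20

Answer: A1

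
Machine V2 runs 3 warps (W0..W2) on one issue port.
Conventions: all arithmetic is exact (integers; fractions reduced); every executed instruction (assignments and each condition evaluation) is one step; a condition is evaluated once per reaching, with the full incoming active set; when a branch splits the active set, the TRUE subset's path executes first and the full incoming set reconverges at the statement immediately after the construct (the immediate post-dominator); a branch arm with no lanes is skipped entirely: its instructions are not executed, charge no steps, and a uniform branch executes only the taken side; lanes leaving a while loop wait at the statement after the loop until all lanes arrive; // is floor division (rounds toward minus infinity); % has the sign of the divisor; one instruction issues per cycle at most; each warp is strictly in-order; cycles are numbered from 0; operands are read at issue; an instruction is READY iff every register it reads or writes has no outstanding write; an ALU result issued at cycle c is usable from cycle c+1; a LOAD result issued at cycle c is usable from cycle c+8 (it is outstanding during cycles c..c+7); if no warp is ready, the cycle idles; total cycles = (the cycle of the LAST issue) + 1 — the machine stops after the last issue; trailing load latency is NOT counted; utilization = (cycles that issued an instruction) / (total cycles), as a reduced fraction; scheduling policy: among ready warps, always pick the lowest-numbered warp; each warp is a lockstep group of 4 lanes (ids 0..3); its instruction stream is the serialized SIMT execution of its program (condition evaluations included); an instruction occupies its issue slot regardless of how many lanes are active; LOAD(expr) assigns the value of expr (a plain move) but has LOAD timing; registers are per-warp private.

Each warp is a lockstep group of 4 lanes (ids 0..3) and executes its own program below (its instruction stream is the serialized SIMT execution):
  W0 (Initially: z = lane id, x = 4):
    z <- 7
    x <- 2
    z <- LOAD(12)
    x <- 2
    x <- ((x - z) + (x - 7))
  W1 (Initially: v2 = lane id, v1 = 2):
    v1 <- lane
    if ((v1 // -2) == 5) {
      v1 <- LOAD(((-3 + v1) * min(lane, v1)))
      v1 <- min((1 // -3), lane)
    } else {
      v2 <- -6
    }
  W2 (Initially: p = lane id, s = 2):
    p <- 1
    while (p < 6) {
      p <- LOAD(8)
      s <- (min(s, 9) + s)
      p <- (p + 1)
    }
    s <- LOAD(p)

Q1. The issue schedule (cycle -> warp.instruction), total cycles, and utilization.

cycle 0: W0.I0
cycle 1: W0.I1
cycle 2: W0.I2
cycle 3: W0.I3
cycle 4: W1.I0
cycle 5: W1.I1
cycle 6: W1.I2
cycle 7: W2.I0
cycle 8: W2.I1
cycle 9: W2.I2
cycle 10: W0.I4
cycle 11: W2.I3
cycle 12: idle
cycle 13: idle
cycle 14: idle
cycle 15: idle
cycle 16: idle
cycle 17: W2.I4
cycle 18: W2.I5
cycle 19: W2.I6

Answer: 20 cycles, utilization 3/4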